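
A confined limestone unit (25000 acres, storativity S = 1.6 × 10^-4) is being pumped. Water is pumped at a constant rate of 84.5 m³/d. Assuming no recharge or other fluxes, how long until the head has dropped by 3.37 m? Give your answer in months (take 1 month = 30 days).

t ≈ 21.5 months

A = 25000 acres = 1.012 × 10^8 m²
ΔV = S × A × Δh = 1.6 × 10^-4 × 1.012 × 10^8 × 3.37 = 54550 m³
t = ΔV / Q = 54550 m³ / 84.5 m³/d = 645.6 d
t = 645.6 d ≈ 21.52 months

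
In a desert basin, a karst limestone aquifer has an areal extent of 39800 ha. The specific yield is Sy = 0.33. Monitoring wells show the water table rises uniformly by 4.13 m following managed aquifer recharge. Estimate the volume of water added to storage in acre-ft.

ΔV ≈ 4.4 × 10^5 acre-ft

A = 39800 ha = 3.98 × 10^8 m²
ΔV = Sy × A × Δh = 0.33 × 3.98 × 10^8 m² × 4.13 m = 5.424 × 10^8 m³
ΔV = 5.424 × 10^8 m³ = 4.398 × 10^5 acre-ft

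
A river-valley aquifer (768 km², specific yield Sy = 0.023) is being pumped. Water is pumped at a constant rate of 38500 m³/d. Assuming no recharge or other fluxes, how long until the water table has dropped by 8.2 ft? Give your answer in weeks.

A = 768 km² = 7.68 × 10^8 m²
Δh = 8.2 ft = 2.499 m
ΔV = Sy × A × Δh = 0.023 × 7.68 × 10^8 × 2.499 = 4.415 × 10^7 m³
t = ΔV / Q = 4.415 × 10^7 m³ / 38500 m³/d = 1147 d
t = 1147 d ≈ 163.8 weeks

t ≈ 164 weeks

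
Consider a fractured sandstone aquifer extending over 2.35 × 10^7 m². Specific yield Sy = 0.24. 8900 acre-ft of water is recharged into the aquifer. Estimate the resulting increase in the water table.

Δh ≈ 1.95 m

ΔV = 8900 acre-ft = 1.098 × 10^7 m³
Δh = ΔV / (Sy × A) = 1.098 × 10^7 m³ / (0.24 × 2.35 × 10^7 m²) = 1.946 m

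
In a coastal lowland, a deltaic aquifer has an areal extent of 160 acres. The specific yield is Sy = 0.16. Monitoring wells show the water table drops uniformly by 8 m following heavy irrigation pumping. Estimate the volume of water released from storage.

ΔV ≈ 8.29 × 10^5 m³

A = 160 acres = 6.475 × 10^5 m²
ΔV = Sy × A × Δh = 0.16 × 6.475 × 10^5 m² × 8 m = 8.288 × 10^5 m³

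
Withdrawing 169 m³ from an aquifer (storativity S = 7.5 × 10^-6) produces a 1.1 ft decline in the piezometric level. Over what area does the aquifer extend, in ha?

Δh = 1.1 ft = 0.3353 m
A = ΔV / (S × Δh) = 169 / (7.5 × 10^-6 × 0.3353) = 6.721 × 10^7 m²
A = 6.721 × 10^7 m² = 6721 ha

A ≈ 6720 ha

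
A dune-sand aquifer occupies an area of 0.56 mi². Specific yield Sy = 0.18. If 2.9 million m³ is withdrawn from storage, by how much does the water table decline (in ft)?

Δh ≈ 36.4 ft

A = 0.56 mi² = 1.45 × 10^6 m²
ΔV = 2.9 million m³ = 2.9 × 10^6 m³
Δh = ΔV / (Sy × A) = 2.9 × 10^6 m³ / (0.18 × 1.45 × 10^6 m²) = 11.11 m
Δh = 11.11 m = 36.44 ft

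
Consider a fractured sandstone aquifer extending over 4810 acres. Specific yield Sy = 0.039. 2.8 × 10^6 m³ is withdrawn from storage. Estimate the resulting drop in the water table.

Δh ≈ 3.69 m

A = 4810 acres = 1.947 × 10^7 m²
Δh = ΔV / (Sy × A) = 2.8 × 10^6 m³ / (0.039 × 1.947 × 10^7 m²) = 3.688 m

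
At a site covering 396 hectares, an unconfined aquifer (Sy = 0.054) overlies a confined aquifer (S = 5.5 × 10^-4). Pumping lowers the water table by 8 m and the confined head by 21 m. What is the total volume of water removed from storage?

ΔV ≈ 1.76 × 10^6 m³

A = 396 hectares = 3.96 × 10^6 m²
Unconfined: ΔV_u = Sy × A × Δh_u = 0.054 × 3.96 × 10^6 × 8 = 1.711 × 10^6 m³
Confined: ΔV_c = S × A × Δh_c = 5.5 × 10^-4 × 3.96 × 10^6 × 21 = 45740 m³
Total ΔV = 1.711 × 10^6 + 45740 = 1.756 × 10^6 m³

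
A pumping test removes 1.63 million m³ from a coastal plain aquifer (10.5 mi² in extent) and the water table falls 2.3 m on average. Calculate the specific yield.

A = 10.5 mi² = 2.719 × 10^7 m²
ΔV = 1.63 million m³ = 1.63 × 10^6 m³
Sy = ΔV / (A × Δh) = 1.63 × 10^6 m³ / (2.719 × 10^7 m² × 2.3 m) = 0.02606

Sy ≈ 0.026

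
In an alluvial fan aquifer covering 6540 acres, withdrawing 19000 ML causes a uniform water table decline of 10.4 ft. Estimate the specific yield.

A = 6540 acres = 2.647 × 10^7 m²
Δh = 10.4 ft = 3.17 m
ΔV = 19000 ML = 1.9 × 10^7 m³
Sy = ΔV / (A × Δh) = 1.9 × 10^7 m³ / (2.647 × 10^7 m² × 3.17 m) = 0.2265

Sy ≈ 0.23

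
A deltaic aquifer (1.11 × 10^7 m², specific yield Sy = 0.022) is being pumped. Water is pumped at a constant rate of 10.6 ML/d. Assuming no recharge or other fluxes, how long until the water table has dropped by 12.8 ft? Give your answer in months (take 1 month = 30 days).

Δh = 12.8 ft = 3.901 m
ΔV = Sy × A × Δh = 0.022 × 1.11 × 10^7 × 3.901 = 9.527 × 10^5 m³
Q = 10.6 ML/d = 10600 m³/d
t = ΔV / Q = 9.527 × 10^5 m³ / 10600 m³/d = 89.88 d
t = 89.88 d ≈ 2.996 months

t ≈ 3 months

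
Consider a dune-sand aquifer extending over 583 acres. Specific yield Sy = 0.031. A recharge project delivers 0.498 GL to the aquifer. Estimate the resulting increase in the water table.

A = 583 acres = 2.359 × 10^6 m²
ΔV = 0.498 GL = 4.98 × 10^5 m³
Δh = ΔV / (Sy × A) = 4.98 × 10^5 m³ / (0.031 × 2.359 × 10^6 m²) = 6.809 m

Δh ≈ 6.81 m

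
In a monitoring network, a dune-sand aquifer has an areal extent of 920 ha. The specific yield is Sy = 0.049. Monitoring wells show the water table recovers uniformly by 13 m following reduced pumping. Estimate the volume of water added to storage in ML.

ΔV ≈ 5860 ML

A = 920 ha = 9.2 × 10^6 m²
ΔV = Sy × A × Δh = 0.049 × 9.2 × 10^6 m² × 13 m = 5.86 × 10^6 m³
ΔV = 5.86 × 10^6 m³ = 5860 ML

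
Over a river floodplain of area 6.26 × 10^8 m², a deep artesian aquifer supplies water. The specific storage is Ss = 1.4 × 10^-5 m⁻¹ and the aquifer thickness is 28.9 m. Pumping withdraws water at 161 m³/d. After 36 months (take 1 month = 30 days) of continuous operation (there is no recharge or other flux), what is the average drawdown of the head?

S = Ss × b = 1.4 × 10^-5 m⁻¹ × 28.9 m = 4.046 × 10^-4
t = 36 months = 1080 d
ΔV = Q × t = 161 m³/d × 1080 d = 1.739 × 10^5 m³
Δh = ΔV / (S × A) = 1.739 × 10^5 / (4.046 × 10^-4 × 6.26 × 10^8) = 0.6865 m

Δh ≈ 0.687 m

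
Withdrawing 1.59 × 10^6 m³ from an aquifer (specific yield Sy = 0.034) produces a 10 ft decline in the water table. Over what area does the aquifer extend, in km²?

Δh = 10 ft = 3.048 m
A = ΔV / (Sy × Δh) = 1.59 × 10^6 / (0.034 × 3.048) = 1.534 × 10^7 m²
A = 1.534 × 10^7 m² = 15.34 km²

A ≈ 15.3 km²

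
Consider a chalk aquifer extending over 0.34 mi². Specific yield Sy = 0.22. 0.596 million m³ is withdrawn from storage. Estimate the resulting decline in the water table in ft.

A = 0.34 mi² = 8.806 × 10^5 m²
ΔV = 0.596 million m³ = 5.96 × 10^5 m³
Δh = ΔV / (Sy × A) = 5.96 × 10^5 m³ / (0.22 × 8.806 × 10^5 m²) = 3.076 m
Δh = 3.076 m = 10.09 ft

Δh ≈ 10.1 ft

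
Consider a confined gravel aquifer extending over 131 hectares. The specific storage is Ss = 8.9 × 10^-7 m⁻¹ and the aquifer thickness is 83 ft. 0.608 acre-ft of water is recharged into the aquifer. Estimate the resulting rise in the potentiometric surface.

b = 83 ft = 25.3 m
S = Ss × b = 8.9 × 10^-7 m⁻¹ × 25.3 m = 2.252 × 10^-5
A = 131 hectares = 1.31 × 10^6 m²
ΔV = 0.608 acre-ft = 750 m³
Δh = ΔV / (S × A) = 750 m³ / (2.252 × 10^-5 × 1.31 × 10^6 m²) = 25.43 m

Δh ≈ 25.4 m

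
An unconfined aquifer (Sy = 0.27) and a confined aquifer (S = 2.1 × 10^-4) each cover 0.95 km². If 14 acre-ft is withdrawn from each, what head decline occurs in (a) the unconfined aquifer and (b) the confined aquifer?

A = 0.95 km² = 9.5 × 10^5 m²
ΔV = 14 acre-ft = 17270 m³
Unconfined: Δh_u = ΔV/(Sy·A) = 17270/(0.27 × 9.5 × 10^5) = 0.06732 m
Confined: Δh_c = ΔV/(S·A) = 17270/(2.1 × 10^-4 × 9.5 × 10^5) = 86.56 m

Δh_u ≈ 0.0673 m; Δh_c ≈ 86.6 m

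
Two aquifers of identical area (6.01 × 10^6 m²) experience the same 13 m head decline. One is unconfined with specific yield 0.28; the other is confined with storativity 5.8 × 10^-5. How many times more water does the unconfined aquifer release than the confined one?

ΔV_u / ΔV_c ≈ 4830

Unconfined: ΔV_u = Sy × A × Δh = 0.28 × 6.01 × 10^6 × 13 = 2.188 × 10^7 m³
Confined: ΔV_c = S × A × Δh = 5.8 × 10^-5 × 6.01 × 10^6 × 13 = 4532 m³
Ratio = ΔV_u / ΔV_c = Sy / S = 0.28 / 5.8 × 10^-5 = 4828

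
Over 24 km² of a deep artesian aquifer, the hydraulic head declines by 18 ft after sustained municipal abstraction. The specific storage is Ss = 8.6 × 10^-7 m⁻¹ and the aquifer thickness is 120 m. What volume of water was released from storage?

S = Ss × b = 8.6 × 10^-7 m⁻¹ × 120 m = 1.032 × 10^-4
A = 24 km² = 2.4 × 10^7 m²
Δh = 18 ft = 5.486 m
ΔV = S × A × Δh = 1.032 × 10^-4 × 2.4 × 10^7 m² × 5.486 m = 13590 m³

ΔV ≈ 13600 m³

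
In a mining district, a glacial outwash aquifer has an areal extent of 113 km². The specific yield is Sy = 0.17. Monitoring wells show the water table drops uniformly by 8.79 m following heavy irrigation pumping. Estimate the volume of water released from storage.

A = 113 km² = 1.13 × 10^8 m²
ΔV = Sy × A × Δh = 0.17 × 1.13 × 10^8 m² × 8.79 m = 1.689 × 10^8 m³

ΔV ≈ 1.69 × 10^8 m³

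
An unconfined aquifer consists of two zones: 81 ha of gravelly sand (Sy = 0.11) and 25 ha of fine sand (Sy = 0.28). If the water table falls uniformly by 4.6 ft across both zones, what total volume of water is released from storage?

ΔV ≈ 2.23 × 10^5 m³

A₁ = 81 ha = 8.1 × 10^5 m²; A₂ = 25 ha = 2.5 × 10^5 m²
Δh = 4.6 ft = 1.402 m
ΔV₁ = 0.11 × 8.1 × 10^5 × 1.402 = 1.249 × 10^5 m³
ΔV₂ = 0.28 × 2.5 × 10^5 × 1.402 = 98150 m³
ΔV = ΔV₁ + ΔV₂ = 2.231 × 10^5 m³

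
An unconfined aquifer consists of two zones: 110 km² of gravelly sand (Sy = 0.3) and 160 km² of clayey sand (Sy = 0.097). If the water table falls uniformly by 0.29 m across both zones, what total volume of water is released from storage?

ΔV ≈ 1.41 × 10^7 m³

A₁ = 110 km² = 1.1 × 10^8 m²; A₂ = 160 km² = 1.6 × 10^8 m²
ΔV₁ = 0.3 × 1.1 × 10^8 × 0.29 = 9.57 × 10^6 m³
ΔV₂ = 0.097 × 1.6 × 10^8 × 0.29 = 4.501 × 10^6 m³
ΔV = ΔV₁ + ΔV₂ = 1.407 × 10^7 m³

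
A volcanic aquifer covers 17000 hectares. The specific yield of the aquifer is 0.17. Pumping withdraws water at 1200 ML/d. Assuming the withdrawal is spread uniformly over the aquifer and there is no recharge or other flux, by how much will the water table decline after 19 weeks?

Δh ≈ 5.52 m

A = 17000 hectares = 1.7 × 10^8 m²
Q = 1200 ML/d = 1.2 × 10^6 m³/d
t = 19 weeks = 133 d
ΔV = Q × t = 1.2 × 10^6 m³/d × 133 d = 1.596 × 10^8 m³
Δh = ΔV / (Sy × A) = 1.596 × 10^8 / (0.17 × 1.7 × 10^8) = 5.522 m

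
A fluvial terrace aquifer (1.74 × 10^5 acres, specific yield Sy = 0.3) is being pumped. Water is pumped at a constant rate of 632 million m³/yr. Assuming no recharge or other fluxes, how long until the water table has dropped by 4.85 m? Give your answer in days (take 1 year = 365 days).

t ≈ 592 days

A = 1.74 × 10^5 acres = 7.042 × 10^8 m²
ΔV = Sy × A × Δh = 0.3 × 7.042 × 10^8 × 4.85 = 1.025 × 10^9 m³
Q = 632 million m³/yr = 1.732 × 10^6 m³/d
t = ΔV / Q = 1.025 × 10^9 m³ / 1.732 × 10^6 m³/d = 591.7 d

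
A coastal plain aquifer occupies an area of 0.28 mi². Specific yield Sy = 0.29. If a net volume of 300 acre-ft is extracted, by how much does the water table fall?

A = 0.28 mi² = 7.252 × 10^5 m²
ΔV = 300 acre-ft = 3.7 × 10^5 m³
Δh = ΔV / (Sy × A) = 3.7 × 10^5 m³ / (0.29 × 7.252 × 10^5 m²) = 1.76 m

Δh ≈ 1.76 m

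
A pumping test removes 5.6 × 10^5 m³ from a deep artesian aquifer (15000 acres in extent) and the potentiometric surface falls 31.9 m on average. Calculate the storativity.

A = 15000 acres = 6.07 × 10^7 m²
S = ΔV / (A × Δh) = 5.6 × 10^5 m³ / (6.07 × 10^7 m² × 31.9 m) = 2.892 × 10^-4

S ≈ 2.9 × 10^-4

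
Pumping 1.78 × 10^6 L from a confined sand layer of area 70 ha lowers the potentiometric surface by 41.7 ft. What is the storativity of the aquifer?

A = 70 ha = 7 × 10^5 m²
Δh = 41.7 ft = 12.71 m
ΔV = 1.78 × 10^6 L = 1780 m³
S = ΔV / (A × Δh) = 1780 m³ / (7 × 10^5 m² × 12.71 m) = 2.001 × 10^-4

S ≈ 2 × 10^-4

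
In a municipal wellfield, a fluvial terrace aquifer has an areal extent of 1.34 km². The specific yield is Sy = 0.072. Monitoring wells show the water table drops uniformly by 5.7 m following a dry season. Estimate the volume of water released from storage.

ΔV ≈ 5.5 × 10^5 m³

A = 1.34 km² = 1.34 × 10^6 m²
ΔV = Sy × A × Δh = 0.072 × 1.34 × 10^6 m² × 5.7 m = 5.499 × 10^5 m³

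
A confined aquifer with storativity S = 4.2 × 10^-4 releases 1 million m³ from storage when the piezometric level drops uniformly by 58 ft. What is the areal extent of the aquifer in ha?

A ≈ 13500 ha

Δh = 58 ft = 17.68 m
ΔV = 1 million m³ = 1 × 10^6 m³
A = ΔV / (S × Δh) = 1 × 10^6 / (4.2 × 10^-4 × 17.68) = 1.347 × 10^8 m²
A = 1.347 × 10^8 m² = 13470 ha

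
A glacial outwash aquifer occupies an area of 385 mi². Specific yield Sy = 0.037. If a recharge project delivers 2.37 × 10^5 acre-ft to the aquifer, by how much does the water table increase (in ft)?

Δh ≈ 26 ft

A = 385 mi² = 9.971 × 10^8 m²
ΔV = 2.37 × 10^5 acre-ft = 2.923 × 10^8 m³
Δh = ΔV / (Sy × A) = 2.923 × 10^8 m³ / (0.037 × 9.971 × 10^8 m²) = 7.924 m
Δh = 7.924 m = 26 ft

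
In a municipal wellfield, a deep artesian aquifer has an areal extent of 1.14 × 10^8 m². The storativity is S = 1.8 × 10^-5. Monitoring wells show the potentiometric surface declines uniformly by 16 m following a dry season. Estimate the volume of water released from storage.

ΔV ≈ 32800 m³

ΔV = S × A × Δh = 1.8 × 10^-5 × 1.14 × 10^8 m² × 16 m = 32830 m³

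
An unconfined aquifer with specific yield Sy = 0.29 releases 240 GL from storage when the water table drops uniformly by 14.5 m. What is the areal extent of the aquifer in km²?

A ≈ 57.1 km²

ΔV = 240 GL = 2.4 × 10^8 m³
A = ΔV / (Sy × Δh) = 2.4 × 10^8 / (0.29 × 14.5) = 5.707 × 10^7 m²
A = 5.707 × 10^7 m² = 57.07 km²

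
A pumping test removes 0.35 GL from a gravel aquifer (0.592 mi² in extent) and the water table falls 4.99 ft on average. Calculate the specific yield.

A = 0.592 mi² = 1.533 × 10^6 m²
Δh = 4.99 ft = 1.521 m
ΔV = 0.35 GL = 3.5 × 10^5 m³
Sy = ΔV / (A × Δh) = 3.5 × 10^5 m³ / (1.533 × 10^6 m² × 1.521 m) = 0.1501

Sy ≈ 0.15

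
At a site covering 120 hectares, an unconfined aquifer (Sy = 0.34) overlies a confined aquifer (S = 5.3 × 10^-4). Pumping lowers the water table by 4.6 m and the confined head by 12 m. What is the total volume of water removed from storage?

ΔV ≈ 1.88 × 10^6 m³

A = 120 hectares = 1.2 × 10^6 m²
Unconfined: ΔV_u = Sy × A × Δh_u = 0.34 × 1.2 × 10^6 × 4.6 = 1.877 × 10^6 m³
Confined: ΔV_c = S × A × Δh_c = 5.3 × 10^-4 × 1.2 × 10^6 × 12 = 7632 m³
Total ΔV = 1.877 × 10^6 + 7632 = 1.884 × 10^6 m³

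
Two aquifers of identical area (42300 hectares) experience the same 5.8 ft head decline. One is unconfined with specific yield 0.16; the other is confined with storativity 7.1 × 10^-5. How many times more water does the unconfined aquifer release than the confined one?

A = 42300 hectares = 4.23 × 10^8 m²
Δh = 5.8 ft = 1.768 m
Unconfined: ΔV_u = Sy × A × Δh = 0.16 × 4.23 × 10^8 × 1.768 = 1.196 × 10^8 m³
Confined: ΔV_c = S × A × Δh = 7.1 × 10^-5 × 4.23 × 10^8 × 1.768 = 53090 m³
Ratio = ΔV_u / ΔV_c = Sy / S = 0.16 / 7.1 × 10^-5 = 2254

ΔV_u / ΔV_c ≈ 2250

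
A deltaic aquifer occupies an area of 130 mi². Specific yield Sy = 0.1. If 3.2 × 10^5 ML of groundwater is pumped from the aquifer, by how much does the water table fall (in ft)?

A = 130 mi² = 3.367 × 10^8 m²
ΔV = 3.2 × 10^5 ML = 3.2 × 10^8 m³
Δh = ΔV / (Sy × A) = 3.2 × 10^8 m³ / (0.1 × 3.367 × 10^8 m²) = 9.504 m
Δh = 9.504 m = 31.18 ft

Δh ≈ 31.2 ft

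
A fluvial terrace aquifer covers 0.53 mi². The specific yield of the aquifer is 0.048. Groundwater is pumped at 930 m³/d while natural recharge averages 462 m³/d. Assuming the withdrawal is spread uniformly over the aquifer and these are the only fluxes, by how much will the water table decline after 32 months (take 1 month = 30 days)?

A = 0.53 mi² = 1.373 × 10^6 m²
Net abstraction = 930 − 462 = 468 m³/d
t = 32 months = 960 d
ΔV = Q × t = 468 m³/d × 960 d = 4.493 × 10^5 m³
Δh = ΔV / (Sy × A) = 4.493 × 10^5 / (0.048 × 1.373 × 10^6) = 6.819 m

Δh ≈ 6.82 m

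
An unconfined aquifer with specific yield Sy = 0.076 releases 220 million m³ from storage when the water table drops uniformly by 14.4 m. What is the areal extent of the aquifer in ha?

ΔV = 220 million m³ = 2.2 × 10^8 m³
A = ΔV / (Sy × Δh) = 2.2 × 10^8 / (0.076 × 14.4) = 2.01 × 10^8 m²
A = 2.01 × 10^8 m² = 20100 ha

A ≈ 20100 ha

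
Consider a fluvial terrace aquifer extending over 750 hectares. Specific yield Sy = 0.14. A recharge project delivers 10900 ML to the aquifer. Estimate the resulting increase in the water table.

A = 750 hectares = 7.5 × 10^6 m²
ΔV = 10900 ML = 1.09 × 10^7 m³
Δh = ΔV / (Sy × A) = 1.09 × 10^7 m³ / (0.14 × 7.5 × 10^6 m²) = 10.38 m

Δh ≈ 10.4 m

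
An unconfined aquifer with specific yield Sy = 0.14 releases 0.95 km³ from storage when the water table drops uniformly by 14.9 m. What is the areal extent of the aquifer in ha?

A ≈ 45500 ha

ΔV = 0.95 km³ = 9.5 × 10^8 m³
A = ΔV / (Sy × Δh) = 9.5 × 10^8 / (0.14 × 14.9) = 4.554 × 10^8 m²
A = 4.554 × 10^8 m² = 45540 ha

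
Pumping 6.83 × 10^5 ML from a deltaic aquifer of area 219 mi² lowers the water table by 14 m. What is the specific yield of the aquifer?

Sy ≈ 0.086

A = 219 mi² = 5.672 × 10^8 m²
ΔV = 6.83 × 10^5 ML = 6.83 × 10^8 m³
Sy = ΔV / (A × Δh) = 6.83 × 10^8 m³ / (5.672 × 10^8 m² × 14 m) = 0.08601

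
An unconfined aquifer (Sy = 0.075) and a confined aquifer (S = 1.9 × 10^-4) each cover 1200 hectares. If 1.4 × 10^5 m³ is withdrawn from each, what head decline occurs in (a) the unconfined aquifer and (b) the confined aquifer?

A = 1200 hectares = 1.2 × 10^7 m²
Unconfined: Δh_u = ΔV/(Sy·A) = 1.4 × 10^5/(0.075 × 1.2 × 10^7) = 0.1556 m
Confined: Δh_c = ΔV/(S·A) = 1.4 × 10^5/(1.9 × 10^-4 × 1.2 × 10^7) = 61.4 m

Δh_u ≈ 0.156 m; Δh_c ≈ 61.4 m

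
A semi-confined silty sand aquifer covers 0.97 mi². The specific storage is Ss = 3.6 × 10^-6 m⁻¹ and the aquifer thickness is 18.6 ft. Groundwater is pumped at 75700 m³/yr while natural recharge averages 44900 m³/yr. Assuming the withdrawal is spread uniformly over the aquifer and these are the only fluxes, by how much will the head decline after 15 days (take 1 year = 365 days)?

Δh ≈ 24.7 m

b = 18.6 ft = 5.669 m
S = Ss × b = 3.6 × 10^-6 m⁻¹ × 5.669 m = 2.041 × 10^-5
A = 0.97 mi² = 2.512 × 10^6 m²
Net abstraction = 75700 − 44900 = 30800 m³/yr
Q_net = 30800 m³/yr = 84.38 m³/d
ΔV = Q × t = 84.38 m³/d × 15 d = 1266 m³
Δh = ΔV / (S × A) = 1266 / (2.041 × 10^-5 × 2.512 × 10^6) = 24.69 m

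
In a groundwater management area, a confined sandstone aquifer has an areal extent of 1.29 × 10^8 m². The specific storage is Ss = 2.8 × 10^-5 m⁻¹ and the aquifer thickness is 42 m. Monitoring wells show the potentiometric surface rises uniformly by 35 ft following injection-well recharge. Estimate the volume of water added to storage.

S = Ss × b = 2.8 × 10^-5 m⁻¹ × 42 m = 1.176 × 10^-3
Δh = 35 ft = 10.67 m
ΔV = S × A × Δh = 0.001176 × 1.29 × 10^8 m² × 10.67 m = 1.618 × 10^6 m³

ΔV ≈ 1.62 × 10^6 m³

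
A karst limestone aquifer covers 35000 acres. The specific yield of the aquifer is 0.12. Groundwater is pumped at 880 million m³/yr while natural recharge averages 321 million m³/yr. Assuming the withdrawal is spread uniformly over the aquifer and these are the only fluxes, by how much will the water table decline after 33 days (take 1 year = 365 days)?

Δh ≈ 2.97 m

A = 35000 acres = 1.416 × 10^8 m²
Net abstraction = 880 − 321 = 559 million m³/yr
Q_net = 559 million m³/yr = 1.532 × 10^6 m³/d
ΔV = Q × t = 1.532 × 10^6 m³/d × 33 d = 5.054 × 10^7 m³
Δh = ΔV / (Sy × A) = 5.054 × 10^7 / (0.12 × 1.416 × 10^8) = 2.973 m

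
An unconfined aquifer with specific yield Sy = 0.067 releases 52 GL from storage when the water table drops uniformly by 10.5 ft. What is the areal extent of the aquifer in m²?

Δh = 10.5 ft = 3.2 m
ΔV = 52 GL = 5.2 × 10^7 m³
A = ΔV / (Sy × Δh) = 5.2 × 10^7 / (0.067 × 3.2) = 2.425 × 10^8 m²

A ≈ 2.43 × 10^8 m²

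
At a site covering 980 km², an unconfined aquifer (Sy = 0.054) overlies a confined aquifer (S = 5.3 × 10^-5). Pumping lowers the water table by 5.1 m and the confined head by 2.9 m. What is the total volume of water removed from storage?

A = 980 km² = 9.8 × 10^8 m²
Unconfined: ΔV_u = Sy × A × Δh_u = 0.054 × 9.8 × 10^8 × 5.1 = 2.699 × 10^8 m³
Confined: ΔV_c = S × A × Δh_c = 5.3 × 10^-5 × 9.8 × 10^8 × 2.9 = 1.506 × 10^5 m³
Total ΔV = 2.699 × 10^8 + 1.506 × 10^5 = 2.7 × 10^8 m³

ΔV ≈ 2.7 × 10^8 m³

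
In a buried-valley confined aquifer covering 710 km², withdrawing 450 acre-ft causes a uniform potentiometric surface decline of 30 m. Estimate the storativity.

S ≈ 2.6 × 10^-5

A = 710 km² = 7.1 × 10^8 m²
ΔV = 450 acre-ft = 5.551 × 10^5 m³
S = ΔV / (A × Δh) = 5.551 × 10^5 m³ / (7.1 × 10^8 m² × 30 m) = 2.606 × 10^-5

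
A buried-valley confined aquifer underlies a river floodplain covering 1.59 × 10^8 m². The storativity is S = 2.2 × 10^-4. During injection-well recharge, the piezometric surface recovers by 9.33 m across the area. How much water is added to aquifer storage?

ΔV ≈ 3.26 × 10^5 m³

ΔV = S × A × Δh = 2.2 × 10^-4 × 1.59 × 10^8 m² × 9.33 m = 3.264 × 10^5 m³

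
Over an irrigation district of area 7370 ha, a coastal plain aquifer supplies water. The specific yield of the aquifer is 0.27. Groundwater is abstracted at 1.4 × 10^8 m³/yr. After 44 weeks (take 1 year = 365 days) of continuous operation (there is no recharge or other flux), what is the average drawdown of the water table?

A = 7370 ha = 7.37 × 10^7 m²
Q = 1.4 × 10^8 m³/yr = 3.836 × 10^5 m³/d
t = 44 weeks = 308 d
ΔV = Q × t = 3.836 × 10^5 m³/d × 308 d = 1.181 × 10^8 m³
Δh = ΔV / (Sy × A) = 1.181 × 10^8 / (0.27 × 7.37 × 10^7) = 5.937 m

Δh ≈ 5.94 m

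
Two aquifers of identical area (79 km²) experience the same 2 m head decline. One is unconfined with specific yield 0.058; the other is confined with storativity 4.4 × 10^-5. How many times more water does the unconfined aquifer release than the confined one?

A = 79 km² = 7.9 × 10^7 m²
Unconfined: ΔV_u = Sy × A × Δh = 0.058 × 7.9 × 10^7 × 2 = 9.164 × 10^6 m³
Confined: ΔV_c = S × A × Δh = 4.4 × 10^-5 × 7.9 × 10^7 × 2 = 6952 m³
Ratio = ΔV_u / ΔV_c = Sy / S = 0.058 / 4.4 × 10^-5 = 1318

ΔV_u / ΔV_c ≈ 1320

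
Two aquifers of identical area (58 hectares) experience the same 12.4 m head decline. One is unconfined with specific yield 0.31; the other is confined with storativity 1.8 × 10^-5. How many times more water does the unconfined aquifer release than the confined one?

A = 58 hectares = 5.8 × 10^5 m²
Unconfined: ΔV_u = Sy × A × Δh = 0.31 × 5.8 × 10^5 × 12.4 = 2.23 × 10^6 m³
Confined: ΔV_c = S × A × Δh = 1.8 × 10^-5 × 5.8 × 10^5 × 12.4 = 129.5 m³
Ratio = ΔV_u / ΔV_c = Sy / S = 0.31 / 1.8 × 10^-5 = 17220

ΔV_u / ΔV_c ≈ 17200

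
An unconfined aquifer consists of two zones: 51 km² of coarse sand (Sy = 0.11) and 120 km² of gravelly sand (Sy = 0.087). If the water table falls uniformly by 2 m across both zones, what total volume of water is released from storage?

A₁ = 51 km² = 5.1 × 10^7 m²; A₂ = 120 km² = 1.2 × 10^8 m²
ΔV₁ = 0.11 × 5.1 × 10^7 × 2 = 1.122 × 10^7 m³
ΔV₂ = 0.087 × 1.2 × 10^8 × 2 = 2.088 × 10^7 m³
ΔV = ΔV₁ + ΔV₂ = 3.21 × 10^7 m³

ΔV ≈ 3.21 × 10^7 m³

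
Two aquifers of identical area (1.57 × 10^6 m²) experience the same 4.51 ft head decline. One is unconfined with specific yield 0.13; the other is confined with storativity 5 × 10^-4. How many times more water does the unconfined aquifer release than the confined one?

ΔV_u / ΔV_c ≈ 260

Δh = 4.51 ft = 1.375 m
Unconfined: ΔV_u = Sy × A × Δh = 0.13 × 1.57 × 10^6 × 1.375 = 2.806 × 10^5 m³
Confined: ΔV_c = S × A × Δh = 5 × 10^-4 × 1.57 × 10^6 × 1.375 = 1079 m³
Ratio = ΔV_u / ΔV_c = Sy / S = 0.13 / 5 × 10^-4 = 260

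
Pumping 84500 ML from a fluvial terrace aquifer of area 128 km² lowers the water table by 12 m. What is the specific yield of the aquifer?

A = 128 km² = 1.28 × 10^8 m²
ΔV = 84500 ML = 8.45 × 10^7 m³
Sy = ΔV / (A × Δh) = 8.45 × 10^7 m³ / (1.28 × 10^8 m² × 12 m) = 0.05501

Sy ≈ 0.055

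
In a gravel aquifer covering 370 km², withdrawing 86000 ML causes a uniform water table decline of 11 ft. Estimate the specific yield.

Sy ≈ 0.069

A = 370 km² = 3.7 × 10^8 m²
Δh = 11 ft = 3.353 m
ΔV = 86000 ML = 8.6 × 10^7 m³
Sy = ΔV / (A × Δh) = 8.6 × 10^7 m³ / (3.7 × 10^8 m² × 3.353 m) = 0.06932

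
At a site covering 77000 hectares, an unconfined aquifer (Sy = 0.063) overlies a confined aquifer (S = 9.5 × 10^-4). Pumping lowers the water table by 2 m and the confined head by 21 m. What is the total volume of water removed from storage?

A = 77000 hectares = 7.7 × 10^8 m²
Unconfined: ΔV_u = Sy × A × Δh_u = 0.063 × 7.7 × 10^8 × 2 = 9.702 × 10^7 m³
Confined: ΔV_c = S × A × Δh_c = 9.5 × 10^-4 × 7.7 × 10^8 × 21 = 1.536 × 10^7 m³
Total ΔV = 9.702 × 10^7 + 1.536 × 10^7 = 1.124 × 10^8 m³

ΔV ≈ 1.12 × 10^8 m³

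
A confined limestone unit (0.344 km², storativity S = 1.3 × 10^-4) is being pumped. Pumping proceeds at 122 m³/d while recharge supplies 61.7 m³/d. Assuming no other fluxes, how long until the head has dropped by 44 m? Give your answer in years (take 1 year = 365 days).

t ≈ 0.0894 years

A = 0.344 km² = 3.44 × 10^5 m²
ΔV = S × A × Δh = 1.3 × 10^-4 × 3.44 × 10^5 × 44 = 1968 m³
Net withdrawal = 122 − 61.7 = 60.3 m³/d
t = ΔV / Q = 1968 m³ / 60.3 m³/d = 32.63 d
t = 32.63 d ≈ 0.0894 years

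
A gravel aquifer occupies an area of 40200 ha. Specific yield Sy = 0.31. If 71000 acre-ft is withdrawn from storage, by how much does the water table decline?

Δh ≈ 0.703 m

A = 40200 ha = 4.02 × 10^8 m²
ΔV = 71000 acre-ft = 8.758 × 10^7 m³
Δh = ΔV / (Sy × A) = 8.758 × 10^7 m³ / (0.31 × 4.02 × 10^8 m²) = 0.7028 m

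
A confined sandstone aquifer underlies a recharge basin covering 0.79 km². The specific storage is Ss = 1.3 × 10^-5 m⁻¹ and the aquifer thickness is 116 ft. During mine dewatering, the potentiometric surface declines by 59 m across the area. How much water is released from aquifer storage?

ΔV ≈ 21400 m³

b = 116 ft = 35.36 m
S = Ss × b = 1.3 × 10^-5 m⁻¹ × 35.36 m = 4.596 × 10^-4
A = 0.79 km² = 7.9 × 10^5 m²
ΔV = S × A × Δh = 4.596 × 10^-4 × 7.9 × 10^5 m² × 59 m = 21420 m³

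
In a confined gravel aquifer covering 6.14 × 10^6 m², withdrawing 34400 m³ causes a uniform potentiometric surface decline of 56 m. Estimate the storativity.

S ≈ 1 × 10^-4

S = ΔV / (A × Δh) = 34400 m³ / (6.14 × 10^6 m² × 56 m) = 1 × 10^-4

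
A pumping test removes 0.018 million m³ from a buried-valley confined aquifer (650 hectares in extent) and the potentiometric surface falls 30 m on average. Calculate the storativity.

S ≈ 9.2 × 10^-5

A = 650 hectares = 6.5 × 10^6 m²
ΔV = 0.018 million m³ = 18000 m³
S = ΔV / (A × Δh) = 18000 m³ / (6.5 × 10^6 m² × 30 m) = 9.231 × 10^-5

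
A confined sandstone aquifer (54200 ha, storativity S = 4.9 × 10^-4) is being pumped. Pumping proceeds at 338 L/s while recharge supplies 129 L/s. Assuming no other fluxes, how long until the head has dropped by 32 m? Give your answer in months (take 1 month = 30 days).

A = 54200 ha = 5.42 × 10^8 m²
ΔV = S × A × Δh = 4.9 × 10^-4 × 5.42 × 10^8 × 32 = 8.499 × 10^6 m³
Net withdrawal = 338 − 129 = 209 L/s = 18060 m³/d
t = ΔV / Q = 8.499 × 10^6 m³ / 18060 m³/d = 470.6 d
t = 470.6 d ≈ 15.69 months

t ≈ 15.7 months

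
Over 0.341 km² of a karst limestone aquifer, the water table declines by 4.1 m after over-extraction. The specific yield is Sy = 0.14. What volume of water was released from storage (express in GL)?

ΔV ≈ 0.196 GL

A = 0.341 km² = 3.41 × 10^5 m²
ΔV = Sy × A × Δh = 0.14 × 3.41 × 10^5 m² × 4.1 m = 1.957 × 10^5 m³
ΔV = 1.957 × 10^5 m³ = 0.1957 GL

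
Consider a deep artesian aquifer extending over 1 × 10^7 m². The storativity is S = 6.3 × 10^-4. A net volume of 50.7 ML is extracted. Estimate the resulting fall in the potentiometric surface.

Δh ≈ 8.05 m

ΔV = 50.7 ML = 50700 m³
Δh = ΔV / (S × A) = 50700 m³ / (6.3 × 10^-4 × 1 × 10^7 m²) = 8.048 m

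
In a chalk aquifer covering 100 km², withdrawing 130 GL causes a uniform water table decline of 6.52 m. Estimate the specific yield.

Sy ≈ 0.2

A = 100 km² = 1 × 10^8 m²
ΔV = 130 GL = 1.3 × 10^8 m³
Sy = ΔV / (A × Δh) = 1.3 × 10^8 m³ / (1 × 10^8 m² × 6.52 m) = 0.1994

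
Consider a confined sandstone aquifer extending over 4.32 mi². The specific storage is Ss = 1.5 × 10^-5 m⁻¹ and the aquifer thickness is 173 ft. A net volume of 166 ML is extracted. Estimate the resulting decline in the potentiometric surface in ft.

Δh ≈ 61.5 ft

b = 173 ft = 52.73 m
S = Ss × b = 1.5 × 10^-5 m⁻¹ × 52.73 m = 7.91 × 10^-4
A = 4.32 mi² = 1.119 × 10^7 m²
ΔV = 166 ML = 1.66 × 10^5 m³
Δh = ΔV / (S × A) = 1.66 × 10^5 m³ / (7.91 × 10^-4 × 1.119 × 10^7 m²) = 18.76 m
Δh = 18.76 m = 61.54 ft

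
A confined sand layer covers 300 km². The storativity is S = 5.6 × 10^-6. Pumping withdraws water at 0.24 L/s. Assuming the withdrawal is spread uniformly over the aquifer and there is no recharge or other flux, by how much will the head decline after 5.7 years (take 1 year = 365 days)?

A = 300 km² = 3 × 10^8 m²
Q = 0.24 L/s = 20.74 m³/d
t = 5.7 years = 2080 d
ΔV = Q × t = 20.74 m³/d × 2080 d = 43140 m³
Δh = ΔV / (S × A) = 43140 / (5.6 × 10^-6 × 3 × 10^8) = 25.68 m

Δh ≈ 25.7 m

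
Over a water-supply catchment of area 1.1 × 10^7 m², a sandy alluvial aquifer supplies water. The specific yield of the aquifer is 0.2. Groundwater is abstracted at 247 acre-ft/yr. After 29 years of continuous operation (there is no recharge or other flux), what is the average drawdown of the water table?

Q = 247 acre-ft/yr = 834.7 m³/d
t = 29 years = 10580 d
ΔV = Q × t = 834.7 m³/d × 10580 d = 8.835 × 10^6 m³
Δh = ΔV / (Sy × A) = 8.835 × 10^6 / (0.2 × 1.1 × 10^7) = 4.016 m

Δh ≈ 4.02 m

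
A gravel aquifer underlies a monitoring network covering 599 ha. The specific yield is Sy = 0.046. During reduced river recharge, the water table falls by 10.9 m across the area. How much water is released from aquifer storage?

ΔV ≈ 3 × 10^6 m³

A = 599 ha = 5.99 × 10^6 m²
ΔV = Sy × A × Δh = 0.046 × 5.99 × 10^6 m² × 10.9 m = 3.003 × 10^6 m³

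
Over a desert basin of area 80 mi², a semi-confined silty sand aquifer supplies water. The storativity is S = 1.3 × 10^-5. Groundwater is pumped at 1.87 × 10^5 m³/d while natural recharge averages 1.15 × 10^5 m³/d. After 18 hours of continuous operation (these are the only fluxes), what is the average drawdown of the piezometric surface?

Δh ≈ 20 m

A = 80 mi² = 2.072 × 10^8 m²
Net abstraction = 1.87 × 10^5 − 1.15 × 10^5 = 72000 m³/d
t = 18 hours = 0.75 d
ΔV = Q × t = 72000 m³/d × 0.75 d = 54000 m³
Δh = ΔV / (S × A) = 54000 / (1.3 × 10^-5 × 2.072 × 10^8) = 20.05 m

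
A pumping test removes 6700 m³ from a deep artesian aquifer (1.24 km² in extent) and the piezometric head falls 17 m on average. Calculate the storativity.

A = 1.24 km² = 1.24 × 10^6 m²
S = ΔV / (A × Δh) = 6700 m³ / (1.24 × 10^6 m² × 17 m) = 3.178 × 10^-4

S ≈ 3.2 × 10^-4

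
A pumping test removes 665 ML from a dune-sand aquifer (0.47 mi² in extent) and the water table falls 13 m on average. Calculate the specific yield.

Sy ≈ 0.042

A = 0.47 mi² = 1.217 × 10^6 m²
ΔV = 665 ML = 6.65 × 10^5 m³
Sy = ΔV / (A × Δh) = 6.65 × 10^5 m³ / (1.217 × 10^6 m² × 13 m) = 0.04202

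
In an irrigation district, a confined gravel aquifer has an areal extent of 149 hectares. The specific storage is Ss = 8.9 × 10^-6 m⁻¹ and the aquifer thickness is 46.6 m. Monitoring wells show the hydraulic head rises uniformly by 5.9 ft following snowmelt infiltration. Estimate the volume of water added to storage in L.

ΔV ≈ 1.11 × 10^6 L

S = Ss × b = 8.9 × 10^-6 m⁻¹ × 46.6 m = 4.147 × 10^-4
A = 149 hectares = 1.49 × 10^6 m²
Δh = 5.9 ft = 1.798 m
ΔV = S × A × Δh = 4.147 × 10^-4 × 1.49 × 10^6 m² × 1.798 m = 1111 m³
ΔV = 1111 m³ = 1.111 × 10^6 L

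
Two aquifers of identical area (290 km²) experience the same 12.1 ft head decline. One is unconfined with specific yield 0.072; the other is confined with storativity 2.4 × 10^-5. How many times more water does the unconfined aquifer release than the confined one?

A = 290 km² = 2.9 × 10^8 m²
Δh = 12.1 ft = 3.688 m
Unconfined: ΔV_u = Sy × A × Δh = 0.072 × 2.9 × 10^8 × 3.688 = 7.701 × 10^7 m³
Confined: ΔV_c = S × A × Δh = 2.4 × 10^-5 × 2.9 × 10^8 × 3.688 = 25670 m³
Ratio = ΔV_u / ΔV_c = Sy / S = 0.072 / 2.4 × 10^-5 = 3000

ΔV_u / ΔV_c ≈ 3000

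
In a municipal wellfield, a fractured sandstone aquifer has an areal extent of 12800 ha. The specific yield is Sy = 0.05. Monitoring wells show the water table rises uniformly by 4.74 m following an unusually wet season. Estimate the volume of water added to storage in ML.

A = 12800 ha = 1.28 × 10^8 m²
ΔV = Sy × A × Δh = 0.05 × 1.28 × 10^8 m² × 4.74 m = 3.034 × 10^7 m³
ΔV = 3.034 × 10^7 m³ = 30340 ML

ΔV ≈ 30300 ML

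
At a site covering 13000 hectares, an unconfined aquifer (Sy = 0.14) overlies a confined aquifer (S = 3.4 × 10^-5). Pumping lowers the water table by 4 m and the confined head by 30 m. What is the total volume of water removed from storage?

ΔV ≈ 7.29 × 10^7 m³

A = 13000 hectares = 1.3 × 10^8 m²
Unconfined: ΔV_u = Sy × A × Δh_u = 0.14 × 1.3 × 10^8 × 4 = 7.28 × 10^7 m³
Confined: ΔV_c = S × A × Δh_c = 3.4 × 10^-5 × 1.3 × 10^8 × 30 = 1.326 × 10^5 m³
Total ΔV = 7.28 × 10^7 + 1.326 × 10^5 = 7.293 × 10^7 m³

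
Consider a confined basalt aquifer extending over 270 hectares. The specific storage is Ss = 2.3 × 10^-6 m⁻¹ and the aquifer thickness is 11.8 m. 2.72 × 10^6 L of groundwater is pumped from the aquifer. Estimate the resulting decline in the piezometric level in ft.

Δh ≈ 122 ft

S = Ss × b = 2.3 × 10^-6 m⁻¹ × 11.8 m = 2.714 × 10^-5
A = 270 hectares = 2.7 × 10^6 m²
ΔV = 2.72 × 10^6 L = 2720 m³
Δh = ΔV / (S × A) = 2720 m³ / (2.714 × 10^-5 × 2.7 × 10^6 m²) = 37.12 m
Δh = 37.12 m = 121.8 ft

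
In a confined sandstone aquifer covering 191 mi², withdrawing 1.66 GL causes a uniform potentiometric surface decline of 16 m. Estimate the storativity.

A = 191 mi² = 4.947 × 10^8 m²
ΔV = 1.66 GL = 1.66 × 10^6 m³
S = ΔV / (A × Δh) = 1.66 × 10^6 m³ / (4.947 × 10^8 m² × 16 m) = 2.097 × 10^-4

S ≈ 2.1 × 10^-4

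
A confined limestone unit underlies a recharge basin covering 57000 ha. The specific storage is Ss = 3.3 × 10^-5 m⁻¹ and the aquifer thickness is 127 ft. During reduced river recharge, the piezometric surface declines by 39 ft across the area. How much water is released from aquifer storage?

b = 127 ft = 38.71 m
S = Ss × b = 3.3 × 10^-5 m⁻¹ × 38.71 m = 1.277 × 10^-3
A = 57000 ha = 5.7 × 10^8 m²
Δh = 39 ft = 11.89 m
ΔV = S × A × Δh = 0.001277 × 5.7 × 10^8 m² × 11.89 m = 8.655 × 10^6 m³

ΔV ≈ 8.66 × 10^6 m³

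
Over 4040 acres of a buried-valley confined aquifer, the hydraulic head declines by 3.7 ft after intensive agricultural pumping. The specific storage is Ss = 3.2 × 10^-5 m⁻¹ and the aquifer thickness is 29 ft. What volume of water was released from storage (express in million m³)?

ΔV ≈ 0.00522 million m³

b = 29 ft = 8.839 m
S = Ss × b = 3.2 × 10^-5 m⁻¹ × 8.839 m = 2.829 × 10^-4
A = 4040 acres = 1.635 × 10^7 m²
Δh = 3.7 ft = 1.128 m
ΔV = S × A × Δh = 2.829 × 10^-4 × 1.635 × 10^7 m² × 1.128 m = 5215 m³
ΔV = 5215 m³ = 0.005215 million m³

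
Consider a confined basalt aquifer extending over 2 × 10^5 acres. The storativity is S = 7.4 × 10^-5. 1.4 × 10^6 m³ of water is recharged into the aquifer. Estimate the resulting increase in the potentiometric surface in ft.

Δh ≈ 76.7 ft

A = 2 × 10^5 acres = 8.094 × 10^8 m²
Δh = ΔV / (S × A) = 1.4 × 10^6 m³ / (7.4 × 10^-5 × 8.094 × 10^8 m²) = 23.37 m
Δh = 23.37 m = 76.69 ft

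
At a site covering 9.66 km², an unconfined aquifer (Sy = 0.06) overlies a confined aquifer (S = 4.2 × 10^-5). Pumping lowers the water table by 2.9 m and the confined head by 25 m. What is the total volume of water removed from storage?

ΔV ≈ 1.69 × 10^6 m³

A = 9.66 km² = 9.66 × 10^6 m²
Unconfined: ΔV_u = Sy × A × Δh_u = 0.06 × 9.66 × 10^6 × 2.9 = 1.681 × 10^6 m³
Confined: ΔV_c = S × A × Δh_c = 4.2 × 10^-5 × 9.66 × 10^6 × 25 = 10140 m³
Total ΔV = 1.681 × 10^6 + 10140 = 1.691 × 10^6 m³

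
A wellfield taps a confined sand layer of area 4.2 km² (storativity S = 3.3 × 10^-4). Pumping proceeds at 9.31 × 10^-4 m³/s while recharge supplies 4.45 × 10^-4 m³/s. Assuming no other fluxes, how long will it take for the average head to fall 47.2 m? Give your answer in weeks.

A = 4.2 km² = 4.2 × 10^6 m²
ΔV = S × A × Δh = 3.3 × 10^-4 × 4.2 × 10^6 × 47.2 = 65420 m³
Net withdrawal = 9.31 × 10^-4 − 4.45 × 10^-4 = 4.86 × 10^-4 m³/s = 41.99 m³/d
t = ΔV / Q = 65420 m³ / 41.99 m³/d = 1558 d
t = 1558 d ≈ 222.6 weeks

t ≈ 223 weeks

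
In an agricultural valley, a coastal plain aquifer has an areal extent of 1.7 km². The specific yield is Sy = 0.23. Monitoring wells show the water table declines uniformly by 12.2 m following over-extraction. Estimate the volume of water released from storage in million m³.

A = 1.7 km² = 1.7 × 10^6 m²
ΔV = Sy × A × Δh = 0.23 × 1.7 × 10^6 m² × 12.2 m = 4.77 × 10^6 m³
ΔV = 4.77 × 10^6 m³ = 4.77 million m³

ΔV ≈ 4.77 million m³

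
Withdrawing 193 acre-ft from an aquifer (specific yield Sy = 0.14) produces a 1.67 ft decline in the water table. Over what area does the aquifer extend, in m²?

Δh = 1.67 ft = 0.509 m
ΔV = 193 acre-ft = 2.381 × 10^5 m³
A = ΔV / (Sy × Δh) = 2.381 × 10^5 / (0.14 × 0.509) = 3.341 × 10^6 m²

A ≈ 3.34 × 10^6 m²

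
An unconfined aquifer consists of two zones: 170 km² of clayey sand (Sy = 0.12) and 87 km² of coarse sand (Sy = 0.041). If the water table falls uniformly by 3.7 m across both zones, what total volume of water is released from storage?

A₁ = 170 km² = 1.7 × 10^8 m²; A₂ = 87 km² = 8.7 × 10^7 m²
ΔV₁ = 0.12 × 1.7 × 10^8 × 3.7 = 7.548 × 10^7 m³
ΔV₂ = 0.041 × 8.7 × 10^7 × 3.7 = 1.32 × 10^7 m³
ΔV = ΔV₁ + ΔV₂ = 8.868 × 10^7 m³

ΔV ≈ 8.87 × 10^7 m³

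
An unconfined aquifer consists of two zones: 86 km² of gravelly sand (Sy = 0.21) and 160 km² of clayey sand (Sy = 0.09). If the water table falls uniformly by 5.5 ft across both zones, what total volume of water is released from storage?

ΔV ≈ 5.44 × 10^7 m³

A₁ = 86 km² = 8.6 × 10^7 m²; A₂ = 160 km² = 1.6 × 10^8 m²
Δh = 5.5 ft = 1.676 m
ΔV₁ = 0.21 × 8.6 × 10^7 × 1.676 = 3.028 × 10^7 m³
ΔV₂ = 0.09 × 1.6 × 10^8 × 1.676 = 2.414 × 10^7 m³
ΔV = ΔV₁ + ΔV₂ = 5.442 × 10^7 m³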